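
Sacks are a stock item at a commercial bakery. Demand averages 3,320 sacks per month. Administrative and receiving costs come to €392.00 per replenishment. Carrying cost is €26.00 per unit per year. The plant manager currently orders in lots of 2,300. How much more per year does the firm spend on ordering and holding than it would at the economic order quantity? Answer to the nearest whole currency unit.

Extra cost ≈ €8,193 per year

Annual demand D = 3,320 × 12 = 39,840.
EOQ = √(2DS/H) = √(2 × 39,840 × 392 / 26) ≈ 1096.05.
Cost at Q* = (D/Q*)S + (Q*/2)H = √(2DSH) ≈ €28,497.34.
Cost at Q = 2,300: (39,840/2,300)×392 + (2,300/2)×26 = €6,790.12 + €29,900.00 = €36,690.12.
Excess = €36,690.12 − €28,497.34 = €8,192.78.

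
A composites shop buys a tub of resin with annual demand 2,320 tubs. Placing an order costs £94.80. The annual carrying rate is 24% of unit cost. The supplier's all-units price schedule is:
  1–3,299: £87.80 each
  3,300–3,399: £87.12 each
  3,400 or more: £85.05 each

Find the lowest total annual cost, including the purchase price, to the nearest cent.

TC* ≈ £206,740.50

Holding cost per unit per year at price C is H = 0.24·C.
Candidates are each tier's EOQ (if it falls in that tier) and each price-break quantity.
EOQ at £87.80 = 144.5 (feasible in tier 1): TC = 2,320×£87.80 + (2,320/144.5)×94.8 + (144.5/2)×0.24×£87.80 = £206,740.50.
EOQ at £87.12 = 145.0 < 3300, so use break Q=3300: TC = 2,320×£87.12 + (2,320/3300.0)×94.8 + (3300.0/2)×0.24×£87.12 = £236,684.57.
EOQ at £85.05 = 146.8 < 3400, so use break Q=3400: TC = 2,320×£85.05 + (2,320/3400.0)×94.8 + (3400.0/2)×0.24×£85.05 = £232,081.09.
Lowest total cost among the candidates is at Q = 144.5.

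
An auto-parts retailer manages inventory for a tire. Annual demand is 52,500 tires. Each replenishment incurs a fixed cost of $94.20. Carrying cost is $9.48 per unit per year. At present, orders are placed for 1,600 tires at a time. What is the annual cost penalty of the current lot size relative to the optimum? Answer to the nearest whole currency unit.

Extra cost ≈ $992 per year

EOQ = √(2DS/H) = √(2 × 52,500 × 94.2 / 9.48) ≈ 1021.45.
Cost at Q* = (D/Q*)S + (Q*/2)H = √(2DSH) ≈ $9,683.32.
Cost at Q = 1,600: (52,500/1,600)×94.2 + (1,600/2)×9.48 = $3,090.94 + $7,584.00 = $10,674.94.
Excess = $10,674.94 − $9,683.32 = $991.62.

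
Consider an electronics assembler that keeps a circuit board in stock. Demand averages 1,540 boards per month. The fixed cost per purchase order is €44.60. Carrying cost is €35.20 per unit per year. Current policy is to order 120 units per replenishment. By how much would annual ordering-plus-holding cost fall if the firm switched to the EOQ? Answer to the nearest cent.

Annual demand D = 1,540 × 12 = 18,480.
EOQ = √(2DS/H) = √(2 × 18,480 × 44.6 / 35.2) ≈ 216.40.
Cost at Q* = (D/Q*)S + (Q*/2)H = √(2DSH) ≈ €7,617.36.
Cost at Q = 120: (18,480/120)×44.6 + (120/2)×35.2 = €6,868.40 + €2,112.00 = €8,980.40.
Excess = €8,980.40 − €7,617.36 = €1,363.04.

Extra cost ≈ €1,363.04 per year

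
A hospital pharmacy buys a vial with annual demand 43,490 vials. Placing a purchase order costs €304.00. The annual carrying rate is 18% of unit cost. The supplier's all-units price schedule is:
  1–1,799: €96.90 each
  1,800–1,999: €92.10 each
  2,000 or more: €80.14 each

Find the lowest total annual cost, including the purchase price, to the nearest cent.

TC* ≈ €3,506,324.28

Holding cost per unit per year at price C is H = 0.18·C.
Evaluate total cost at each tier's feasible EOQ or, if the EOQ is below the tier, at the tier's minimum quantity.
EOQ at €96.90 = 1231.3 (feasible in tier 1): TC = 43,490×€96.90 + (43,490/1231.3)×304 + (1231.3/2)×0.18×€96.90 = €4,235,656.57.
EOQ at €92.10 = 1262.9 < 1800, so use break Q=1800: TC = 43,490×€92.10 + (43,490/1800.0)×304 + (1800.0/2)×0.18×€92.10 = €4,027,694.18.
EOQ at €80.14 = 1353.9 < 2000, so use break Q=2000: TC = 43,490×€80.14 + (43,490/2000.0)×304 + (2000.0/2)×0.18×€80.14 = €3,506,324.28.
Lowest total cost among the candidates is at Q = 2000.0.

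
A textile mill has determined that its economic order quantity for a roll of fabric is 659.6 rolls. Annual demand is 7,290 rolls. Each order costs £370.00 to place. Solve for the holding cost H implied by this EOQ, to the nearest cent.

The basic EOQ model gives Q* = √(2DS/H); rearrange for the unknown.
From Q* = √(2DS/H): H = 2DS / Q*² = 2 × 7,290 × 370 / 659.6² = 12.3993.

H ≈ £12.40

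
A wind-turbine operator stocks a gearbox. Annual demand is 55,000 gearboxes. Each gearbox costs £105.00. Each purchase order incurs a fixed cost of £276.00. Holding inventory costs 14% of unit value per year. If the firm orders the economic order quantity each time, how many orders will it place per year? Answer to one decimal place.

Holding cost H = 0.14 × £105.00 = £14.7000 per unit per year.
The optimal lot size = √(2DS/H) = √(2 × 55,000 × 276 / 14.7) ≈ 1437.12.
Orders per year = D / Q* = 55,000 / 1437.12 ≈ 38.271.

N ≈ 38.3 orders per year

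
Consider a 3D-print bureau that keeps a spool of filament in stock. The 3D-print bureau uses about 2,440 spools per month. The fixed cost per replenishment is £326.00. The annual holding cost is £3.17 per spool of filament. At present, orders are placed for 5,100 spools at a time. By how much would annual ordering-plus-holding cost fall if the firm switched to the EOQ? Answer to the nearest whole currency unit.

Extra cost ≈ £2,176 per year

Annual demand D = 2,440 × 12 = 29,280.
EOQ = √(2DS/H) = √(2 × 29,280 × 326 / 3.17) ≈ 2454.03.
Cost at Q* = (D/Q*)S + (Q*/2)H = √(2DSH) ≈ £7,779.27.
Cost at Q = 5,100: (29,280/5,100)×326 + (5,100/2)×3.17 = £1,871.62 + £8,083.50 = £9,955.12.
Excess = £9,955.12 − £7,779.27 = £2,175.85.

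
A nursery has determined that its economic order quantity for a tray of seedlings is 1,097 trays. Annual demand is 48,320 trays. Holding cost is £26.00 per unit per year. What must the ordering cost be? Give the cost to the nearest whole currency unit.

The basic EOQ model gives Q* = √(2DS/H); rearrange for the unknown.
From Q* = √(2DS/H): S = Q*²H / (2D) = 1,097² × 26 / (2 × 48,320) = 323.7648.

S ≈ £324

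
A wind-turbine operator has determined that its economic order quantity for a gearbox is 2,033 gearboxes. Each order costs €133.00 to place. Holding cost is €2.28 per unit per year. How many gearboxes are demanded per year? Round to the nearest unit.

The basic EOQ model gives Q* = √(2DS/H); rearrange for the unknown.
From Q* = √(2DS/H): D = Q*²H / (2S) = 2,033² × 2.28 / (2 × 133) = 35426.477.

D ≈ 35,426 gearboxes per year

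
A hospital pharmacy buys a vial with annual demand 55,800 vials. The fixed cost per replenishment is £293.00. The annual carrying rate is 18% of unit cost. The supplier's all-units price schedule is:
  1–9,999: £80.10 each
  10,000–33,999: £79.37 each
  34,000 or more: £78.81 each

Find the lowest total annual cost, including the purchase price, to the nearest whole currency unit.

Holding cost per unit per year at price C is H = 0.18·C.
Evaluate total cost at each tier's feasible EOQ or, if the EOQ is below the tier, at the tier's minimum quantity.
EOQ at £80.10 = 1506.0 (feasible in tier 1): TC = 55,800×£80.10 + (55,800/1506.0)×293 + (1506.0/2)×0.18×£80.10 = £4,491,292.93.
EOQ at £79.37 = 1512.9 < 10000, so use break Q=10000: TC = 55,800×£79.37 + (55,800/10000.0)×293 + (10000.0/2)×0.18×£79.37 = £4,501,913.94.
EOQ at £78.81 = 1518.2 < 34000, so use break Q=34000: TC = 55,800×£78.81 + (55,800/34000.0)×293 + (34000.0/2)×0.18×£78.81 = £4,639,237.46.
Lowest total cost among the candidates is at Q = 1506.0.

TC* ≈ £4,491,293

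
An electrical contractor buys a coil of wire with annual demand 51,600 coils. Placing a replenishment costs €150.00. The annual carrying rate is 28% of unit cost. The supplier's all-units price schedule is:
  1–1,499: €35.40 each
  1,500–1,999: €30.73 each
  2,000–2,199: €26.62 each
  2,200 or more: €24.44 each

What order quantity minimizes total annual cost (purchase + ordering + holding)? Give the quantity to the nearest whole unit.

Holding cost per unit per year at price C is H = 0.28·C.
For each price level, check whether its EOQ is feasible; otherwise the best quantity at that price is the breakpoint.
EOQ at €35.40 = 1249.7 (feasible in tier 1): TC = 51,600×€35.40 + (51,600/1249.7)×150 + (1249.7/2)×0.28×€35.40 = €1,839,027.00.
EOQ at €30.73 = 1341.3 < 1500, so use break Q=1500: TC = 51,600×€30.73 + (51,600/1500.0)×150 + (1500.0/2)×0.28×€30.73 = €1,597,281.30.
EOQ at €26.62 = 1441.1 < 2000, so use break Q=2000: TC = 51,600×€26.62 + (51,600/2000.0)×150 + (2000.0/2)×0.28×€26.62 = €1,384,915.60.
EOQ at €24.44 = 1504.0 < 2200, so use break Q=2200: TC = 51,600×€24.44 + (51,600/2200.0)×150 + (2200.0/2)×0.28×€24.44 = €1,272,149.70.
Lowest total cost is €1,272,149.70 at Q = 2200.0.

Q* ≈ 2,200 coils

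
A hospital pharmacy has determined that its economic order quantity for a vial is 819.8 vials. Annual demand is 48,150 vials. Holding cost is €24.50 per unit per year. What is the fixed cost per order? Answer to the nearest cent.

S ≈ €170.98

The basic EOQ model gives Q* = √(2DS/H); rearrange for the unknown.
From Q* = √(2DS/H): S = Q*²H / (2D) = 819.8² × 24.5 / (2 × 48,150) = 170.9841.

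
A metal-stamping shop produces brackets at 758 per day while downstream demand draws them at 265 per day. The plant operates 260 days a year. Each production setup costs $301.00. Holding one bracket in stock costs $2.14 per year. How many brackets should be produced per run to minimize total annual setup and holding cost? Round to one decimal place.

Annual demand D = 265 × 260 = 68,900.
Production build-up factor (1 − d/p) = 1 − 265/758 = 0.6504.
Q* = √(2DS / (H(1 − d/p))) = √(2 × 68,900 × 301 / (2.14 × 0.6504)).
= √(41,477,800 / 1.3918) ≈ 5458.988.

Q* ≈ 5,459.0 brackets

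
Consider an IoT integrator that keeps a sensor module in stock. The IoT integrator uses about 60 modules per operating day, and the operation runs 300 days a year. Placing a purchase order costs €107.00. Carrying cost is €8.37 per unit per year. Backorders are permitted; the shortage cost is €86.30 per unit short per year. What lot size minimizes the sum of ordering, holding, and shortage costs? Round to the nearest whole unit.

Q* ≈ 711 modules

Annual demand D = 60 × 300 = 18,000.
With planned backorders, Q* = √(2DS/H) · √((H+B)/B).
√(2DS/H) = √(2 × 18,000 × 107 / 8.37) = 678.392.
√((H+B)/B) = √((8.37+86.3)/86.3) = 1.0474.
Q* ≈ 710.528.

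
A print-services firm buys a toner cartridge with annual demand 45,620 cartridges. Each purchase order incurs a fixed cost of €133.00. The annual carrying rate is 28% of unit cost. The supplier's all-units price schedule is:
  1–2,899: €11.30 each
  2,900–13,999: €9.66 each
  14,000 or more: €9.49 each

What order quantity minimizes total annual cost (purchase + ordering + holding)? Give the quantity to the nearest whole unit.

Holding cost per unit per year at price C is H = 0.28·C.
For each price level, check whether its EOQ is feasible; otherwise the best quantity at that price is the breakpoint.
EOQ at €11.30 = 1958.4 (feasible in tier 1): TC = 45,620×€11.30 + (45,620/1958.4)×133 + (1958.4/2)×0.28×€11.30 = €521,702.36.
EOQ at €9.66 = 2118.1 < 2900, so use break Q=2900: TC = 45,620×€9.66 + (45,620/2900.0)×133 + (2900.0/2)×0.28×€9.66 = €446,703.39.
EOQ at €9.49 = 2137.0 < 14000, so use break Q=14000: TC = 45,620×€9.49 + (45,620/14000.0)×133 + (14000.0/2)×0.28×€9.49 = €451,967.59.
Lowest total cost is €446,703.39 at Q = 2900.0.

Q* ≈ 2,900 cartridges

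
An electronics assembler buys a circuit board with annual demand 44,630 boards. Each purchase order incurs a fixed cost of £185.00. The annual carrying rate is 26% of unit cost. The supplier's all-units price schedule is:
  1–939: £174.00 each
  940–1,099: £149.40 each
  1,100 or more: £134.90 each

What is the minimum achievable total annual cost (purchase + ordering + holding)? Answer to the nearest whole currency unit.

Holding cost per unit per year at price C is H = 0.26·C.
Evaluate total cost at each tier's feasible EOQ or, if the EOQ is below the tier, at the tier's minimum quantity.
EOQ at £174.00 = 604.2 (feasible in tier 1): TC = 44,630×£174.00 + (44,630/604.2)×185 + (604.2/2)×0.26×£174.00 = £7,792,952.26.
EOQ at £149.40 = 652.0 < 940, so use break Q=940: TC = 44,630×£149.40 + (44,630/940.0)×185 + (940.0/2)×0.26×£149.40 = £6,694,762.24.
EOQ at £134.90 = 686.2 < 1100, so use break Q=1100: TC = 44,630×£134.90 + (44,630/1100.0)×185 + (1100.0/2)×0.26×£134.90 = £6,047,383.65.
Lowest total cost among the candidates is at Q = 1100.0.

TC* ≈ £6,047,384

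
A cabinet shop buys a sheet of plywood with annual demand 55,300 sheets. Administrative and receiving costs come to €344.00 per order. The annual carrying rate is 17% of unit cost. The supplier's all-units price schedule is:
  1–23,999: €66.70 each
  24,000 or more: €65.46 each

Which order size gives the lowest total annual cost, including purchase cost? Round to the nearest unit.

Holding cost per unit per year at price C is H = 0.17·C.
Evaluate total cost at each tier's feasible EOQ or, if the EOQ is below the tier, at the tier's minimum quantity.
EOQ at €66.70 = 1831.8 (feasible in tier 1): TC = 55,300×€66.70 + (55,300/1831.8)×344 + (1831.8/2)×0.17×€66.70 = €3,709,280.37.
EOQ at €65.46 = 1849.0 < 24000, so use break Q=24000: TC = 55,300×€65.46 + (55,300/24000.0)×344 + (24000.0/2)×0.17×€65.46 = €3,754,269.03.
Lowest total cost is €3,709,280.37 at Q = 1831.8.

Q* ≈ 1,832 sheets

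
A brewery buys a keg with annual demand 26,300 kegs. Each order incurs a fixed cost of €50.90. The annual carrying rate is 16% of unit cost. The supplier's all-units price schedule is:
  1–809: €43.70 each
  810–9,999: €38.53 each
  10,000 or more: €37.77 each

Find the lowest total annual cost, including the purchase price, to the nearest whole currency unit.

Holding cost per unit per year at price C is H = 0.16·C.
Evaluate total cost at each tier's feasible EOQ or, if the EOQ is below the tier, at the tier's minimum quantity.
EOQ at €43.70 = 618.8 (feasible in tier 1): TC = 26,300×€43.70 + (26,300/618.8)×50.9 + (618.8/2)×0.16×€43.70 = €1,153,636.66.
EOQ at €38.53 = 659.0 < 810, so use break Q=810: TC = 26,300×€38.53 + (26,300/810.0)×50.9 + (810.0/2)×0.16×€38.53 = €1,017,488.42.
EOQ at €37.77 = 665.6 < 10000, so use break Q=10000: TC = 26,300×€37.77 + (26,300/10000.0)×50.9 + (10000.0/2)×0.16×€37.77 = €1,023,700.87.
Lowest total cost among the candidates is at Q = 810.0.

TC* ≈ €1,017,488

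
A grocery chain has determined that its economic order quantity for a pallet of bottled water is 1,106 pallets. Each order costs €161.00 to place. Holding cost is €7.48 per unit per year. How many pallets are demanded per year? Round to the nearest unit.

D ≈ 28,416 pallets per year

Invert the EOQ relation Q*² = 2DS/H.
From Q* = √(2DS/H): D = Q*²H / (2S) = 1,106² × 7.48 / (2 × 161) = 28415.544.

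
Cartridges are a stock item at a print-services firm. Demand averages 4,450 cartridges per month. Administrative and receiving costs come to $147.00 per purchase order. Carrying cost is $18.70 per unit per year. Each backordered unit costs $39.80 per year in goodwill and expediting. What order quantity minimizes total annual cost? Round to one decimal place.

Annual demand D = 4,450 × 12 = 53,400.
With planned backorders, Q* = √(2DS/H) · √((H+B)/B).
√(2DS/H) = √(2 × 53,400 × 147 / 18.7) = 916.270.
√((H+B)/B) = √((18.7+39.8)/39.8) = 1.2124.
Q* ≈ 1110.861.

Q* ≈ 1,110.9 cartridges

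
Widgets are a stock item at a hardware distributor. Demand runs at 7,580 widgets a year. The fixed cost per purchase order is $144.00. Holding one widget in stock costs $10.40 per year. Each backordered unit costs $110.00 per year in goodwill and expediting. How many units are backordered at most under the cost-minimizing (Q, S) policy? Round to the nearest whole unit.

With planned backorders, Q* = √(2DS/H) · √((H+B)/B).
√(2DS/H) = √(2 × 7,580 × 144 / 10.4) = 458.157.
√((H+B)/B) = √((10.4+110)/110) = 1.0462.
Q* ≈ 479.326.
S* = Q* · H/(H+B) = 479.326 × 10.4/120.4 ≈ 41.404.

S* ≈ 41 widgets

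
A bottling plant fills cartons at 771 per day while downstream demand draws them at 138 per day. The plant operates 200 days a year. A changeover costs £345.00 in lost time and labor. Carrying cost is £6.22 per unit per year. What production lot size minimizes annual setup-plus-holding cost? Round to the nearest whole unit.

Q* ≈ 1,931 cartons

Annual demand D = 138 × 200 = 27,600.
Production build-up factor (1 − d/p) = 1 − 138/771 = 0.8210.
Q* = √(2DS / (H(1 − d/p))) = √(2 × 27,600 × 345 / (6.22 × 0.8210)).
= √(19,044,000 / 5.1067) ≈ 1931.120.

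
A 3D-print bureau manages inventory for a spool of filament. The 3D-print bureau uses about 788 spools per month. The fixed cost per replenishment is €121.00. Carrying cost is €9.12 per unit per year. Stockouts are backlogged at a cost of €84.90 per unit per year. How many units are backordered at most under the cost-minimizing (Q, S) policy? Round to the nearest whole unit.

Annual demand D = 788 × 12 = 9,456.
With planned backorders, Q* = √(2DS/H) · √((H+B)/B).
√(2DS/H) = √(2 × 9,456 × 121 / 9.12) = 500.915.
√((H+B)/B) = √((9.12+84.9)/84.9) = 1.0523.
Q* ≈ 527.133.
S* = Q* · H/(H+B) = 527.133 × 9.12/94.02 ≈ 51.132.

S* ≈ 51 spools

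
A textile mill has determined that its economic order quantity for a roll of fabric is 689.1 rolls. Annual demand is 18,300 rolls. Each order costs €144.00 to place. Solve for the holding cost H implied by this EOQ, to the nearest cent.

The basic EOQ model gives Q* = √(2DS/H); rearrange for the unknown.
From Q* = √(2DS/H): H = 2DS / Q*² = 2 × 18,300 × 144 / 689.1² = 11.0989.

H ≈ €11.10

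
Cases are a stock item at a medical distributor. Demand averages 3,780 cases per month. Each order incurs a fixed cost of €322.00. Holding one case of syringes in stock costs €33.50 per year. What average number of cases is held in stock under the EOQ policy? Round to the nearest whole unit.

Annual demand D = 3,780 × 12 = 45,360.
The optimal lot size = √(2DS/H) = √(2 × 45,360 × 322 / 33.5) ≈ 933.81.
Average inventory = Q*/2 ≈ 933.81 / 2 = 466.903.

Average inventory ≈ 467 cases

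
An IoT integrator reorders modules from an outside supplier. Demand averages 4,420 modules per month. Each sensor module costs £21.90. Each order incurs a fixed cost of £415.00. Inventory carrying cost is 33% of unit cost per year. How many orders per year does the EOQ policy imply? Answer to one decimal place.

N ≈ 21.5 orders per year

Annual demand D = 4,420 × 12 = 53,040.
Holding cost H = 0.33 × £21.90 = £7.2270 per unit per year.
Q* = √(2DS/H) = √(2 × 53,040 × 415 / 7.227) ≈ 2468.09.
Orders per year = D / Q* = 53,040 / 2468.09 ≈ 21.490.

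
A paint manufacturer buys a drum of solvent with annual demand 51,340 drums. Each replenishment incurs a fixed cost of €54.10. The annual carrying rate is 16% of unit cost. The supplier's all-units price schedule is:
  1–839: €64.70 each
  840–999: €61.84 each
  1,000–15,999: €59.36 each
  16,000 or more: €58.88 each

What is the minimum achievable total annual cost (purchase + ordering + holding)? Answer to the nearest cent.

Holding cost per unit per year at price C is H = 0.16·C.
For each price level, check whether its EOQ is feasible; otherwise the best quantity at that price is the breakpoint.
EOQ at €64.70 = 732.5 (feasible in tier 1): TC = 51,340×€64.70 + (51,340/732.5)×54.1 + (732.5/2)×0.16×€64.70 = €3,329,281.22.
EOQ at €61.84 = 749.3 < 840, so use break Q=840: TC = 51,340×€61.84 + (51,340/840.0)×54.1 + (840.0/2)×0.16×€61.84 = €3,182,327.79.
EOQ at €59.36 = 764.8 < 1000, so use break Q=1000: TC = 51,340×€59.36 + (51,340/1000.0)×54.1 + (1000.0/2)×0.16×€59.36 = €3,055,068.69.
EOQ at €58.88 = 767.9 < 16000, so use break Q=16000: TC = 51,340×€58.88 + (51,340/16000.0)×54.1 + (16000.0/2)×0.16×€58.88 = €3,098,439.19.
Lowest total cost among the candidates is at Q = 1000.0.

TC* ≈ €3,055,068.69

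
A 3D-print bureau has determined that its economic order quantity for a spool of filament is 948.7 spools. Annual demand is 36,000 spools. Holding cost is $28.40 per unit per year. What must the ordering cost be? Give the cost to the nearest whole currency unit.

The basic EOQ model gives Q* = √(2DS/H); rearrange for the unknown.
From Q* = √(2DS/H): S = Q*²H / (2D) = 948.7² × 28.4 / (2 × 36,000) = 355.0125.

S ≈ $355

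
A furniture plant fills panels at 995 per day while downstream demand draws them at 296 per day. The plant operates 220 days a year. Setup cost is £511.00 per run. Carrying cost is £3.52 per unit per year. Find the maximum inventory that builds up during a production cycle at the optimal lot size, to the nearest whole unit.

Annual demand D = 296 × 220 = 65,120.
Production build-up factor (1 − d/p) = 1 − 296/995 = 0.7025.
Q* = √(2DS / (H(1 − d/p))) = √(2 × 65,120 × 511 / (3.52 × 0.7025)).
= √(66,552,640 / 2.4728) ≈ 5187.812.
Maximum inventory = Q*(1 − d/p) = 5187.812 × 0.7025 ≈ 3644.503.

I_max ≈ 3,645 panels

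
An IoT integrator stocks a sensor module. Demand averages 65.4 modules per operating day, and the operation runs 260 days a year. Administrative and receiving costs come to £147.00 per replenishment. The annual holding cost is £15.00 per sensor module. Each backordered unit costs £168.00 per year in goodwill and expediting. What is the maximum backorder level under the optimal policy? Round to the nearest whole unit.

S* ≈ 49 modules

Annual demand D = 65.4 × 260 = 17,004.
With planned backorders, Q* = √(2DS/H) · √((H+B)/B).
√(2DS/H) = √(2 × 17,004 × 147 / 15) = 577.303.
√((H+B)/B) = √((15+168)/168) = 1.0437.
Q* ≈ 602.524.
S* = Q* · H/(H+B) = 602.524 × 15/183 ≈ 49.387.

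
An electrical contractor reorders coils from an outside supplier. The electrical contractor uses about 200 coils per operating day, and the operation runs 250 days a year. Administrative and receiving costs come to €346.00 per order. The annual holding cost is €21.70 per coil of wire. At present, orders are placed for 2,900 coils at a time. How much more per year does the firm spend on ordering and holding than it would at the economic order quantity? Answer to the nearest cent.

Annual demand D = 200 × 250 = 50,000.
EOQ = √(2DS/H) = √(2 × 50,000 × 346 / 21.7) ≈ 1262.72.
Cost at Q* = (D/Q*)S + (Q*/2)H = √(2DSH) ≈ €27,401.09.
Cost at Q = 2,900: (50,000/2,900)×346 + (2,900/2)×21.7 = €5,965.52 + €31,465.00 = €37,430.52.
Excess = €37,430.52 − €27,401.09 = €10,029.42.

Extra cost ≈ €10,029.42 per year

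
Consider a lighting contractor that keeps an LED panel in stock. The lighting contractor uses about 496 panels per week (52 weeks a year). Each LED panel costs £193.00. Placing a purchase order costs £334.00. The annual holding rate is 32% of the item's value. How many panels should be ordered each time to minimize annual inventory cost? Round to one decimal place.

Q* ≈ 528.2 panels

Annual demand D = 496 × 52 = 25,792.
Holding cost H = 0.32 × £193.00 = £61.7600 per unit per year.
EOQ = √(2DS / H) = √(2 × 25,792 × 334 / 61.76).
= √(17,229,056 / 61.76) = √278,967.8756 ≈ 528.174.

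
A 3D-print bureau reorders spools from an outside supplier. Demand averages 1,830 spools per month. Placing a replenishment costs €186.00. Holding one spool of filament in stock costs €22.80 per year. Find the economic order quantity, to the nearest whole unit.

Q* ≈ 599 spools

Annual demand D = 1,830 × 12 = 21,960.
EOQ = √(2DS / H) = √(2 × 21,960 × 186 / 22.8).
= √(8,169,120 / 22.8) = √358,294.7368 ≈ 598.577.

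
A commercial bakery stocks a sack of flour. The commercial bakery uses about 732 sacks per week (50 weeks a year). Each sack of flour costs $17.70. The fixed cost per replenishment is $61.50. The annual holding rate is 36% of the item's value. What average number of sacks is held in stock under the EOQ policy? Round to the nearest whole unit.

Annual demand D = 732 × 50 = 36,600.
Holding cost H = 0.36 × $17.70 = $6.3720 per unit per year.
The optimal lot size = √(2DS/H) = √(2 × 36,600 × 61.5 / 6.372) ≈ 840.53.
Average inventory = Q*/2 ≈ 840.53 / 2 = 420.267.

Average inventory ≈ 420 sacks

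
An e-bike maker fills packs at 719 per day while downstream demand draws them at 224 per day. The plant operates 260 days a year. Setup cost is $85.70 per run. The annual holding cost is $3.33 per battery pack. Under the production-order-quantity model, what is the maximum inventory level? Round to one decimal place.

I_max ≈ 1,436.6 packs

Annual demand D = 224 × 260 = 58,240.
Production build-up factor (1 − d/p) = 1 − 224/719 = 0.6885.
Q* = √(2DS / (H(1 − d/p))) = √(2 × 58,240 × 85.7 / (3.33 × 0.6885)).
= √(9,982,336 / 2.2926) ≈ 2086.680.
Maximum inventory = Q*(1 − d/p) = 2086.680 × 0.6885 ≈ 1436.588.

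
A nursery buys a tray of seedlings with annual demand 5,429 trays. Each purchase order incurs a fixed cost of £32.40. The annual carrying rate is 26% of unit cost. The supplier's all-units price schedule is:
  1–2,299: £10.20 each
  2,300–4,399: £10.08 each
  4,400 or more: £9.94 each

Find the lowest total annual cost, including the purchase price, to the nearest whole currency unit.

Holding cost per unit per year at price C is H = 0.26·C.
For each price level, check whether its EOQ is feasible; otherwise the best quantity at that price is the breakpoint.
EOQ at £10.20 = 364.2 (feasible in tier 1): TC = 5,429×£10.20 + (5,429/364.2)×32.4 + (364.2/2)×0.26×£10.20 = £56,341.70.
EOQ at £10.08 = 366.4 < 2300, so use break Q=2300: TC = 5,429×£10.08 + (5,429/2300.0)×32.4 + (2300.0/2)×0.26×£10.08 = £57,814.72.
EOQ at £9.94 = 369.0 < 4400, so use break Q=4400: TC = 5,429×£9.94 + (5,429/4400.0)×32.4 + (4400.0/2)×0.26×£9.94 = £59,689.92.
Lowest total cost among the candidates is at Q = 364.2.

TC* ≈ £56,342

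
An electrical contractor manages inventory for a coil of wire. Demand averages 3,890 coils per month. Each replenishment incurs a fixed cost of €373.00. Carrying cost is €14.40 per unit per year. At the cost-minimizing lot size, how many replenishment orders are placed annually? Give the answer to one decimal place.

Annual demand D = 3,890 × 12 = 46,680.
The optimal lot size = √(2DS/H) = √(2 × 46,680 × 373 / 14.4) ≈ 1555.08.
Orders per year = D / Q* = 46,680 / 1555.08 ≈ 30.018.

N ≈ 30.0 orders per year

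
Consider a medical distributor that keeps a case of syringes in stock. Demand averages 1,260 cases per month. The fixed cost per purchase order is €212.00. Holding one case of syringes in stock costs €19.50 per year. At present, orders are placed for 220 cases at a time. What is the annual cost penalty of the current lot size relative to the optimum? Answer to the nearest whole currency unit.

Extra cost ≈ €5,534 per year

Annual demand D = 1,260 × 12 = 15,120.
EOQ = √(2DS/H) = √(2 × 15,120 × 212 / 19.5) ≈ 573.38.
Cost at Q* = (D/Q*)S + (Q*/2)H = √(2DSH) ≈ €11,180.88.
Cost at Q = 220: (15,120/220)×212 + (220/2)×19.5 = €14,570.18 + €2,145.00 = €16,715.18.
Excess = €16,715.18 − €11,180.88 = €5,534.30.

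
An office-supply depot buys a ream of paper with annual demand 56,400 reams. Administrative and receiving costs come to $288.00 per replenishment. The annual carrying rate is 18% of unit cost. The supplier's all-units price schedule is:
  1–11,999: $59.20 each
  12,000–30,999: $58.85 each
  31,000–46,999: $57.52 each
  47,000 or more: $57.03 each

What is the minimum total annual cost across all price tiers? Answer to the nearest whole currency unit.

Holding cost per unit per year at price C is H = 0.18·C.
For each price level, check whether its EOQ is feasible; otherwise the best quantity at that price is the breakpoint.
EOQ at $59.20 = 1746.0 (feasible in tier 1): TC = 56,400×$59.20 + (56,400/1746.0)×288 + (1746.0/2)×0.18×$59.20 = $3,357,485.78.
EOQ at $58.85 = 1751.2 < 12000, so use break Q=12000: TC = 56,400×$58.85 + (56,400/12000.0)×288 + (12000.0/2)×0.18×$58.85 = $3,384,051.60.
EOQ at $57.52 = 1771.4 < 31000, so use break Q=31000: TC = 56,400×$57.52 + (56,400/31000.0)×288 + (31000.0/2)×0.18×$57.52 = $3,405,132.77.
EOQ at $57.03 = 1778.9 < 47000, so use break Q=47000: TC = 56,400×$57.03 + (56,400/47000.0)×288 + (47000.0/2)×0.18×$57.03 = $3,458,074.50.
Lowest total cost among the candidates is at Q = 1746.0.

TC* ≈ $3,357,486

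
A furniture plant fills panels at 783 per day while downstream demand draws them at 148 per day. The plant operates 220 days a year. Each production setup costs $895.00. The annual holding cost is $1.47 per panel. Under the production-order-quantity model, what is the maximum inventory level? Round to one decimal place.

I_max ≈ 5,670.4 panels

Annual demand D = 148 × 220 = 32,560.
Production build-up factor (1 − d/p) = 1 − 148/783 = 0.8110.
Q* = √(2DS / (H(1 − d/p))) = √(2 × 32,560 × 895 / (1.47 × 0.8110)).
= √(58,282,400 / 1.1921) ≈ 6992.043.
Maximum inventory = Q*(1 − d/p) = 6992.043 × 0.8110 ≈ 5670.430.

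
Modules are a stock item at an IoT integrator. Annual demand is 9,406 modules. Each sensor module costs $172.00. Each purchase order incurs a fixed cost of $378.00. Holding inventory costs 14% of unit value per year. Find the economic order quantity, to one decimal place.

Q* ≈ 543.4 modules

Holding cost H = 0.14 × $172.00 = $24.0800 per unit per year.
EOQ = √(2DS / H) = √(2 × 9,406 × 378 / 24.08).
= √(7,110,936 / 24.08) = √295,304.6512 ≈ 543.419.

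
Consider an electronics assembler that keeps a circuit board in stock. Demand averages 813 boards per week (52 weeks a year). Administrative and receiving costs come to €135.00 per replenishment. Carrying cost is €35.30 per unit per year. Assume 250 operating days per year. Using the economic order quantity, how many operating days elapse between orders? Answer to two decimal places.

T ≈ 3.36 days

Annual demand D = 813 × 52 = 42,276.
The optimal lot size = √(2DS/H) = √(2 × 42,276 × 135 / 35.3) ≈ 568.65.
Cycle time = Q*/D × 250 = 568.65 / 42,276 × 250 ≈ 3.363 days.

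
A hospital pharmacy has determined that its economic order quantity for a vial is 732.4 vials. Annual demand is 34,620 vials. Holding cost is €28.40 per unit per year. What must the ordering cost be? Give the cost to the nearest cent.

S ≈ €220.02

The basic EOQ model gives Q* = √(2DS/H); rearrange for the unknown.
From Q* = √(2DS/H): S = Q*²H / (2D) = 732.4² × 28.4 / (2 × 34,620) = 220.0179.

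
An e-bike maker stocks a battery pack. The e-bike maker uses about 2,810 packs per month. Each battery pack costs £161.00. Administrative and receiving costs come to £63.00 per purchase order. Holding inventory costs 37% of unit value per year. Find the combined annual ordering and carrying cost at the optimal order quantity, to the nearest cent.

TC* ≈ £15,909.00

Annual demand D = 2,810 × 12 = 33,720.
Holding cost H = 0.37 × £161.00 = £59.5700 per unit per year.
Q* = √(2DS/H) = √(2 × 33,720 × 63 / 59.57) ≈ 267.06.
At Q*, ordering cost (D/Q*)S equals holding cost (Q*/2)H, each = √(DSH/2).
Minimum total = √(2DSH) = √(2 × 33,720 × 63 × 59.57) ≈ 15908.999.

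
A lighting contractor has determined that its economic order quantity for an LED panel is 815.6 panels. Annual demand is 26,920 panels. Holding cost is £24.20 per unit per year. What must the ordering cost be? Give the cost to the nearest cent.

The basic EOQ model gives Q* = √(2DS/H); rearrange for the unknown.
From Q* = √(2DS/H): S = Q*²H / (2D) = 815.6² × 24.2 / (2 × 26,920) = 298.9956.

S ≈ £299.00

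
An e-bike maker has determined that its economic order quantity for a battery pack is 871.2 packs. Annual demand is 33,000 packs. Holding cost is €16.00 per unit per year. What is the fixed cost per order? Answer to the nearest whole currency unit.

Squaring Q* = √(2DS/H) gives Q*² = 2DS/H.
From Q* = √(2DS/H): S = Q*²H / (2D) = 871.2² × 16 / (2 × 33,000) = 183.9974.

S ≈ €184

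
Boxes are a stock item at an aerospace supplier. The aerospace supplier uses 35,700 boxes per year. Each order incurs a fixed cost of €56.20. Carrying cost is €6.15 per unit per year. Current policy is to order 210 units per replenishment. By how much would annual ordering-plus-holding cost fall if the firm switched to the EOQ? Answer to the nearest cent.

EOQ = √(2DS/H) = √(2 × 35,700 × 56.2 / 6.15) ≈ 807.76.
Cost at Q* = (D/Q*)S + (Q*/2)H = √(2DSH) ≈ €4,967.69.
Cost at Q = 210: (35,700/210)×56.2 + (210/2)×6.15 = €9,554.00 + €645.75 = €10,199.75.
Excess = €10,199.75 − €4,967.69 = €5,232.06.

Extra cost ≈ €5,232.06 per year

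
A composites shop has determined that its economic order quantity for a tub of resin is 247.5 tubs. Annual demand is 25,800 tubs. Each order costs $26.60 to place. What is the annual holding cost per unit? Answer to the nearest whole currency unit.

H ≈ $22

The basic EOQ model gives Q* = √(2DS/H); rearrange for the unknown.
From Q* = √(2DS/H): H = 2DS / Q*² = 2 × 25,800 × 26.6 / 247.5² = 22.4069.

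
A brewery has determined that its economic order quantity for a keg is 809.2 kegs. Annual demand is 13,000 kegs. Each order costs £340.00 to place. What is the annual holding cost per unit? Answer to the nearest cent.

H ≈ £13.50

Invert the EOQ relation Q*² = 2DS/H.
From Q* = √(2DS/H): H = 2DS / Q*² = 2 × 13,000 × 340 / 809.2² = 13.5002.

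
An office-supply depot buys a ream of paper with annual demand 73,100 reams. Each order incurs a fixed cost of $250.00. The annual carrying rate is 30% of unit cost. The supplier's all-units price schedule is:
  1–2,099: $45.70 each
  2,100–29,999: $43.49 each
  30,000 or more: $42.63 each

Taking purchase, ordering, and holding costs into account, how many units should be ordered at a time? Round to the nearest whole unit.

Q* ≈ 2,100 reams

Holding cost per unit per year at price C is H = 0.30·C.
For each price level, check whether its EOQ is feasible; otherwise the best quantity at that price is the breakpoint.
EOQ at $45.70 = 1632.8 (feasible in tier 1): TC = 73,100×$45.70 + (73,100/1632.8)×250 + (1632.8/2)×0.30×$45.70 = $3,363,055.27.
EOQ at $43.49 = 1673.7 < 2100, so use break Q=2100: TC = 73,100×$43.49 + (73,100/2100.0)×250 + (2100.0/2)×0.30×$43.49 = $3,201,520.73.
EOQ at $42.63 = 1690.5 < 30000, so use break Q=30000: TC = 73,100×$42.63 + (73,100/30000.0)×250 + (30000.0/2)×0.30×$42.63 = $3,308,697.17.
Lowest total cost is $3,201,520.73 at Q = 2100.0.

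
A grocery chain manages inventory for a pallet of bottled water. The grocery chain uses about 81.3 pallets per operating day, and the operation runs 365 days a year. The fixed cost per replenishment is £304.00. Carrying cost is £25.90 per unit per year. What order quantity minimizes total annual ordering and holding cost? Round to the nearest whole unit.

Annual demand D = 81.3 × 365 = 29,674.5.
EOQ = √(2DS / H) = √(2 × 29,674.5 × 304 / 25.9).
= √(18,042,096 / 25.9) = √696,606.0232 ≈ 834.629.

Q* ≈ 835 pallets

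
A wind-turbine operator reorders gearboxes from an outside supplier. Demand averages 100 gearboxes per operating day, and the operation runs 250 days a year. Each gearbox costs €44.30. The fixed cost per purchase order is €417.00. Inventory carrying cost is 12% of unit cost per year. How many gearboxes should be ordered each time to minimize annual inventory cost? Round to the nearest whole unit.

Q* ≈ 1,980 gearboxes

Annual demand D = 100 × 250 = 25,000.
Holding cost H = 0.12 × €44.30 = €5.3160 per unit per year.
EOQ = √(2DS / H) = √(2 × 25,000 × 417 / 5.316).
= √(20,850,000 / 5.316) = √3,922,121.8962 ≈ 1980.435.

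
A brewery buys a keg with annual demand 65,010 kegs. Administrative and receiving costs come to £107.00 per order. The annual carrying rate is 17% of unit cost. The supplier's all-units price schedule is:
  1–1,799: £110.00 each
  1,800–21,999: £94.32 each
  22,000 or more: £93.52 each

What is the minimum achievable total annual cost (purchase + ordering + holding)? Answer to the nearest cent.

Holding cost per unit per year at price C is H = 0.17·C.
Candidates are each tier's EOQ (if it falls in that tier) and each price-break quantity.
EOQ at £110.00 = 862.5 (feasible in tier 1): TC = 65,010×£110.00 + (65,010/862.5)×107 + (862.5/2)×0.17×£110.00 = £7,167,229.38.
EOQ at £94.32 = 931.5 < 1800, so use break Q=1800: TC = 65,010×£94.32 + (65,010/1800.0)×107 + (1800.0/2)×0.17×£94.32 = £6,150,038.64.
EOQ at £93.52 = 935.4 < 22000, so use break Q=22000: TC = 65,010×£93.52 + (65,010/22000.0)×107 + (22000.0/2)×0.17×£93.52 = £6,254,933.79.
Lowest total cost among the candidates is at Q = 1800.0.

TC* ≈ £6,150,038.64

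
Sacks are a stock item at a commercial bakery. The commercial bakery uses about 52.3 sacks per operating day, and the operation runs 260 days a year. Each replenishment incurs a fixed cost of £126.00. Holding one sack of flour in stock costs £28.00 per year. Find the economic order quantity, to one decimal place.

Q* ≈ 349.8 sacks

Annual demand D = 52.3 × 260 = 13,598.
EOQ = √(2DS / H) = √(2 × 13,598 × 126 / 28).
= √(3,426,696 / 28) = √122,382 ≈ 349.831.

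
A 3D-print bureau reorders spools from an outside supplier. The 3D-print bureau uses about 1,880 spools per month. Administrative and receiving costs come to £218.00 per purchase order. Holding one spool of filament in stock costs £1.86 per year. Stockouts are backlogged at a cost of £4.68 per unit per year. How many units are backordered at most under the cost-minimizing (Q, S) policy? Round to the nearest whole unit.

S* ≈ 773 spools

Annual demand D = 1,880 × 12 = 22,560.
With planned backorders, Q* = √(2DS/H) · √((H+B)/B).
√(2DS/H) = √(2 × 22,560 × 218 / 1.86) = 2299.621.
√((H+B)/B) = √((1.86+4.68)/4.68) = 1.1821.
Q* ≈ 2718.456.
S* = Q* · H/(H+B) = 2718.456 × 1.86/6.54 ≈ 773.139.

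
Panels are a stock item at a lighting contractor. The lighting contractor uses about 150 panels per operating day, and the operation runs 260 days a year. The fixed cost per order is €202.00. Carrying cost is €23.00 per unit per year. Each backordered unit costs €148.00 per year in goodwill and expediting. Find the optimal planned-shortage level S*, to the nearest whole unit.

S* ≈ 120 panels

Annual demand D = 150 × 260 = 39,000.
With planned backorders, Q* = √(2DS/H) · √((H+B)/B).
√(2DS/H) = √(2 × 39,000 × 202 / 23) = 827.674.
√((H+B)/B) = √((23+148)/148) = 1.0749.
Q* ≈ 889.665.
S* = Q* · H/(H+B) = 889.665 × 23/171 ≈ 119.662.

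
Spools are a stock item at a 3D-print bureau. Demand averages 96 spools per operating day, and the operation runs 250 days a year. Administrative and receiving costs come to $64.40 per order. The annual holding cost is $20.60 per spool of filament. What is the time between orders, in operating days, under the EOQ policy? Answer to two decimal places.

T ≈ 4.04 days

Annual demand D = 96 × 250 = 24,000.
Q* = √(2DS/H) = √(2 × 24,000 × 64.4 / 20.6) ≈ 387.37.
Cycle time = Q*/D × 250 = 387.37 / 24,000 × 250 ≈ 4.035 days.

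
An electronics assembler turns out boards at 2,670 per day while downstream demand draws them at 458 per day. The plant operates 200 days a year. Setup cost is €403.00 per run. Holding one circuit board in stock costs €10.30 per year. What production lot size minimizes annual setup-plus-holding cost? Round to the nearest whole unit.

Annual demand D = 458 × 200 = 91,600.
Production build-up factor (1 − d/p) = 1 − 458/2,670 = 0.8285.
Q* = √(2DS / (H(1 − d/p))) = √(2 × 91,600 × 403 / (10.3 × 0.8285)).
= √(73,829,600 / 8.5332) ≈ 2941.438.

Q* ≈ 2,941 boards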